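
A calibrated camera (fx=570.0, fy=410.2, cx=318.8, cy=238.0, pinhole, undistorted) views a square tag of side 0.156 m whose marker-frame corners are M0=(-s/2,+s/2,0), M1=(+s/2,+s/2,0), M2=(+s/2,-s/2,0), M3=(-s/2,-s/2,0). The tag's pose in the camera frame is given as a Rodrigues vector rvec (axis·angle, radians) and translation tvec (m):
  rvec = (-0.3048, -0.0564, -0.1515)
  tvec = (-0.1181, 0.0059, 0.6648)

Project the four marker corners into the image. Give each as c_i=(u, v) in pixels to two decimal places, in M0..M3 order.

c0=(154.86, 296.30) c1=(293.41, 281.37) c2=(274.97, 191.57) c3=(145.43, 203.88)

Intrinsics K: fx=570.0, fy=410.2, cx=318.8, cy=238.0
Marker side s = 0.156 m; corners in marker frame (Z=0):
  M0 = (-0.0780, +0.0780, 0)
  M1 = (+0.0780, +0.0780, 0)
  M2 = (+0.0780, -0.0780, 0)
  M3 = (-0.0780, -0.0780, 0)
rvec = (-0.3048, -0.0564, -0.1515), |rvec| = θ = 0.34502 rad = 19.768°
Rodrigues: sinθ=0.33821, 1−cosθ=0.05893; R = I + sinθ·[k]× + (1−cosθ)·[k]×²:
    [+0.98706 +0.15702 -0.03243]
    [-0.14000 +0.94264 +0.30302]
    [+0.07815 -0.29456 +0.95243]
t = (-0.1181, 0.0059, 0.6648) m
M0: Pc = R·M0+t = (-0.18284, +0.09035, +0.63573); u = 570.0·(-0.18284)/0.63573 + 318.8 = 154.8613, v = 410.2·(+0.09035)/0.63573 + 238.0 = 296.2955
M1: Pc = R·M1+t = (-0.02886, +0.06851, +0.64792); u = 570.0·(-0.02886)/0.64792 + 318.8 = 293.4096, v = 410.2·(+0.06851)/0.64792 + 238.0 = 281.3714
M2: Pc = R·M2+t = (-0.05336, -0.07855, +0.69387); u = 570.0·(-0.05336)/0.69387 + 318.8 = 274.9685, v = 410.2·(-0.07855)/0.69387 + 238.0 = 191.5652
M3: Pc = R·M3+t = (-0.20734, -0.05671, +0.68168); u = 570.0·(-0.20734)/0.68168 + 318.8 = 145.4298, v = 410.2·(-0.05671)/0.68168 + 238.0 = 203.8772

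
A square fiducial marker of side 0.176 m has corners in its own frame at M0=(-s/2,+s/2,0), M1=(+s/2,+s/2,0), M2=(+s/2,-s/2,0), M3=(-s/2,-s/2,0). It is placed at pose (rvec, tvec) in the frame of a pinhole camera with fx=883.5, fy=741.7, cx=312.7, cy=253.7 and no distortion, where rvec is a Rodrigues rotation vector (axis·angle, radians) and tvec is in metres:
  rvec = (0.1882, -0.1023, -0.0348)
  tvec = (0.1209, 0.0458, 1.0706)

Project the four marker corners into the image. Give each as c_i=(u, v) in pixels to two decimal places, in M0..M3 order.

c0=(341.87, 347.28) c1=(482.48, 340.55) c2=(484.13, 222.66) c3=(339.08, 227.65)

Intrinsics K: fx=883.5, fy=741.7, cx=312.7, cy=253.7
Marker side s = 0.176 m; corners in marker frame (Z=0):
  M0 = (-0.0880, +0.0880, 0)
  M1 = (+0.0880, +0.0880, 0)
  M2 = (+0.0880, -0.0880, 0)
  M3 = (-0.0880, -0.0880, 0)
rvec = (0.1882, -0.1023, -0.0348), |rvec| = θ = 0.21702 rad = 12.434°
Rodrigues: sinθ=0.21532, 1−cosθ=0.02346; R = I + sinθ·[k]× + (1−cosθ)·[k]×²:
    [+0.99418 +0.02494 -0.10476]
    [-0.04412 +0.98176 -0.18495]
    [+0.09824 +0.18850 +0.97715]
t = (0.1209, 0.0458, 1.0706) m
M0: Pc = R·M0+t = (+0.03561, +0.13608, +1.07854); u = 883.5·(+0.03561)/1.07854 + 312.7 = 341.8673, v = 741.7·(+0.13608)/1.07854 + 253.7 = 347.2782
M1: Pc = R·M1+t = (+0.21058, +0.12831, +1.09583); u = 883.5·(+0.21058)/1.09583 + 312.7 = 482.4795, v = 741.7·(+0.12831)/1.09583 + 253.7 = 340.5465
M2: Pc = R·M2+t = (+0.20619, -0.04448, +1.06266); u = 883.5·(+0.20619)/1.06266 + 312.7 = 484.1308, v = 741.7·(-0.04448)/1.06266 + 253.7 = 222.6566
M3: Pc = R·M3+t = (+0.03122, -0.03671, +1.04537); u = 883.5·(+0.03122)/1.04537 + 312.7 = 339.0834, v = 741.7·(-0.03671)/1.04537 + 253.7 = 227.6522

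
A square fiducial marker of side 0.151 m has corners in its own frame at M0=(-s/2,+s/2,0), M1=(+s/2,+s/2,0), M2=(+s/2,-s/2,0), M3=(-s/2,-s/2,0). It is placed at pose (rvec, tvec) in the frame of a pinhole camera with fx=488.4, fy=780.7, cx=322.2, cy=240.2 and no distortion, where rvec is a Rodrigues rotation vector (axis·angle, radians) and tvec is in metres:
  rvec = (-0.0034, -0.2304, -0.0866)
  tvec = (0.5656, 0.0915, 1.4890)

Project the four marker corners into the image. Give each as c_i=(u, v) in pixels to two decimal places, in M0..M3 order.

c0=(487.69, 332.02) c1=(531.38, 323.25) c2=(527.30, 245.30) c3=(483.49, 252.26)

Intrinsics K: fx=488.4, fy=780.7, cx=322.2, cy=240.2
Marker side s = 0.151 m; corners in marker frame (Z=0):
  M0 = (-0.0755, +0.0755, 0)
  M1 = (+0.0755, +0.0755, 0)
  M2 = (+0.0755, -0.0755, 0)
  M3 = (-0.0755, -0.0755, 0)
rvec = (-0.0034, -0.2304, -0.0866), |rvec| = θ = 0.24616 rad = 14.104°
Rodrigues: sinθ=0.24368, 1−cosθ=0.03014; R = I + sinθ·[k]× + (1−cosθ)·[k]×²:
    [+0.96986 +0.08612 -0.22793]
    [-0.08534 +0.99626 +0.01329]
    [+0.22823 +0.00656 +0.97359]
t = (0.5656, 0.0915, 1.4890) m
M0: Pc = R·M0+t = (+0.49888, +0.17316, +1.47226); u = 488.4·(+0.49888)/1.47226 + 322.2 = 487.6946, v = 780.7·(+0.17316)/1.47226 + 240.2 = 332.0223
M1: Pc = R·M1+t = (+0.64533, +0.16027, +1.50673); u = 488.4·(+0.64533)/1.50673 + 322.2 = 531.3802, v = 780.7·(+0.16027)/1.50673 + 240.2 = 323.2453
M2: Pc = R·M2+t = (+0.63232, +0.00984, +1.50574); u = 488.4·(+0.63232)/1.50574 + 322.2 = 527.3000, v = 780.7·(+0.00984)/1.50574 + 240.2 = 245.3014
M3: Pc = R·M3+t = (+0.48587, +0.02273, +1.47127); u = 488.4·(+0.48587)/1.47127 + 322.2 = 483.4893, v = 780.7·(+0.02273)/1.47127 + 240.2 = 252.2586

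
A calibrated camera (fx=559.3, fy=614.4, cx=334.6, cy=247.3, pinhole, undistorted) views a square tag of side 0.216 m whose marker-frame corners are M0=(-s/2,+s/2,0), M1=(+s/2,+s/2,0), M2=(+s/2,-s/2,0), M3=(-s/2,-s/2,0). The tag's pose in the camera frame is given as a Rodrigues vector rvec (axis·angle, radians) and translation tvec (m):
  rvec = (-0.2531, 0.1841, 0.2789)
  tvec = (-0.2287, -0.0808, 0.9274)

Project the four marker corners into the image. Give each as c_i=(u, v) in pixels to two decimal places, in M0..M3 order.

c0=(115.82, 242.58) c1=(234.01, 279.69) c2=(277.40, 145.04) c3=(162.94, 116.12)

Intrinsics K: fx=559.3, fy=614.4, cx=334.6, cy=247.3
Marker side s = 0.216 m; corners in marker frame (Z=0):
  M0 = (-0.1080, +0.1080, 0)
  M1 = (+0.1080, +0.1080, 0)
  M2 = (+0.1080, -0.1080, 0)
  M3 = (-0.1080, -0.1080, 0)
rvec = (-0.2531, 0.1841, 0.2789), |rvec| = θ = 0.41921 rad = 24.019°
Rodrigues: sinθ=0.40704, 1−cosθ=0.08659; R = I + sinθ·[k]× + (1−cosθ)·[k]×²:
    [+0.94497 -0.29376 +0.14397]
    [+0.24784 +0.93011 +0.27105]
    [-0.21354 -0.22045 +0.95174]
t = (-0.2287, -0.0808, 0.9274) m
M0: Pc = R·M0+t = (-0.36248, -0.00712, +0.92665); u = 559.3·(-0.36248)/0.92665 + 334.6 = 115.8159, v = 614.4·(-0.00712)/0.92665 + 247.3 = 242.5824
M1: Pc = R·M1+t = (-0.15837, +0.04642, +0.88053); u = 559.3·(-0.15837)/0.88053 + 334.6 = 234.0062, v = 614.4·(+0.04642)/0.88053 + 247.3 = 279.6895
M2: Pc = R·M2+t = (-0.09492, -0.15448, +0.92815); u = 559.3·(-0.09492)/0.92815 + 334.6 = 277.4034, v = 614.4·(-0.15448)/0.92815 + 247.3 = 145.0366
M3: Pc = R·M3+t = (-0.29903, -0.20802, +0.97427); u = 559.3·(-0.29903)/0.97427 + 334.6 = 162.9352, v = 614.4·(-0.20802)/0.97427 + 247.3 = 116.1179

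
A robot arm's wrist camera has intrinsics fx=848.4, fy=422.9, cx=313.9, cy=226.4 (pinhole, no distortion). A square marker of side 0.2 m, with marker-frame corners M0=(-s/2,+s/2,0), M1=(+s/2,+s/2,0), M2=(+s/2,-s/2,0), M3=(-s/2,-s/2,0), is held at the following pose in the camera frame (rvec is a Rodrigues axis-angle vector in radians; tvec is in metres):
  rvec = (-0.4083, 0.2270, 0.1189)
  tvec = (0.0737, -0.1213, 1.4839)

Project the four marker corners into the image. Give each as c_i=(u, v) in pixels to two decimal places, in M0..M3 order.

c0=(291.36, 215.74) c1=(406.09, 219.48) c2=(419.53, 168.36) c3=(310.00, 166.41)

Intrinsics K: fx=848.4, fy=422.9, cx=313.9, cy=226.4
Marker side s = 0.2 m; corners in marker frame (Z=0):
  M0 = (-0.1000, +0.1000, 0)
  M1 = (+0.1000, +0.1000, 0)
  M2 = (+0.1000, -0.1000, 0)
  M3 = (-0.1000, -0.1000, 0)
rvec = (-0.4083, 0.2270, 0.1189), |rvec| = θ = 0.48205 rad = 27.620°
Rodrigues: sinθ=0.46360, 1−cosθ=0.11395; R = I + sinθ·[k]× + (1−cosθ)·[k]×²:
    [+0.96780 -0.15980 +0.19450]
    [+0.06890 +0.91131 +0.40591]
    [-0.24212 -0.37943 +0.89298]
t = (0.0737, -0.1213, 1.4839) m
M0: Pc = R·M0+t = (-0.03906, -0.03706, +1.47017); u = 848.4·(-0.03906)/1.47017 + 313.9 = 291.3595, v = 422.9·(-0.03706)/1.47017 + 226.4 = 215.7400
M1: Pc = R·M1+t = (+0.15450, -0.02328, +1.42174); u = 848.4·(+0.15450)/1.42174 + 313.9 = 406.0949, v = 422.9·(-0.02328)/1.42174 + 226.4 = 219.4757
M2: Pc = R·M2+t = (+0.18646, -0.20554, +1.49763); u = 848.4·(+0.18646)/1.49763 + 313.9 = 419.5284, v = 422.9·(-0.20554)/1.49763 + 226.4 = 168.3593
M3: Pc = R·M3+t = (-0.00710, -0.21932, +1.54606); u = 848.4·(-0.00710)/1.54606 + 313.9 = 310.0040, v = 422.9·(-0.21932)/1.54606 + 226.4 = 166.4080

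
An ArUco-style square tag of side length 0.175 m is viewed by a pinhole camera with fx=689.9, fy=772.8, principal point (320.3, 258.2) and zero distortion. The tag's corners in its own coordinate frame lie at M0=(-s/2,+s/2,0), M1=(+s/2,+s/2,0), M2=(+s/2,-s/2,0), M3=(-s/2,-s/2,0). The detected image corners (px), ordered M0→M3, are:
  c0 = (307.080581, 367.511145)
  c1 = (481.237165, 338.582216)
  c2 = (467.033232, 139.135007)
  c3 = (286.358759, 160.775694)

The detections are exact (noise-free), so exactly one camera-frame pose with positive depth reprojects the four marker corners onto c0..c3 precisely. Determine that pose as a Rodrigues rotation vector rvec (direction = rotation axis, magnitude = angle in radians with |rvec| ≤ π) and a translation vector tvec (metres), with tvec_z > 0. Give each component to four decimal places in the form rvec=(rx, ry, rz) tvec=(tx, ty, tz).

rvec=(0.1151, -0.1583, -0.1165) tvec=(0.0639, -0.0045, 0.6580)

Intrinsics K: fx=689.9, fy=772.8, cx=320.3, cy=258.2
Marker side s = 0.175 m; corners in marker frame (Z=0):
  M0 = (-0.0875, +0.0875, 0)
  M1 = (+0.0875, +0.0875, 0)
  M2 = (+0.0875, -0.0875, 0)
  M3 = (-0.0875, -0.0875, 0)
Detected image corners:
  c0 = (307.080581, 367.511145) px
  c1 = (481.237165, 338.582216) px
  c2 = (467.033232, 139.135007) px
  c3 = (286.358759, 160.775694) px
Planar DLT: solve 8×8 A·h = b for H (H[2,2]=1):
  H  [+1101.53047 +171.66398 +387.34350]
  H  [-87.38250 +1207.24953 +252.91389]
  H  [+0.22840 +0.18745 +1.00000]
B = K⁻¹H; ‖b₁‖=1.519854, ‖b₂‖=1.519854; λ = 2/(‖b₁‖+‖b₂‖) = 0.657958, sign → tz>0 ⇒ λ=+0.657958
r₁ = λ·B[:,0] = (+0.98076,-0.12461,+0.15028); r₂ = λ·B[:,1] = (+0.10646,+0.98664,+0.12333)
r₃ = r₁×r₂ = (-0.16364,-0.10496,+0.98092); SVD([r₁ r₂ r₃]) → R = UVᵀ:
  R  [+0.98076 +0.10646 -0.16364]
  R  [-0.12461 +0.98664 -0.10496]
  R  [+0.15028 +0.12333 +0.98092]
t = (+0.06394, -0.00450, +0.65796) m
tr R = 2.948318; θ = arccos((tr R − 1)/2) = 0.227828 rad = 13.054°
axis k = ((R−Rᵀ)₃₂, (R−Rᵀ)₁₃, (R−Rᵀ)₂₁) / (2 sinθ) = (+0.505390, -0.694936, -0.511512)
rvec = θ·k = (+0.115142, -0.158326, -0.116537)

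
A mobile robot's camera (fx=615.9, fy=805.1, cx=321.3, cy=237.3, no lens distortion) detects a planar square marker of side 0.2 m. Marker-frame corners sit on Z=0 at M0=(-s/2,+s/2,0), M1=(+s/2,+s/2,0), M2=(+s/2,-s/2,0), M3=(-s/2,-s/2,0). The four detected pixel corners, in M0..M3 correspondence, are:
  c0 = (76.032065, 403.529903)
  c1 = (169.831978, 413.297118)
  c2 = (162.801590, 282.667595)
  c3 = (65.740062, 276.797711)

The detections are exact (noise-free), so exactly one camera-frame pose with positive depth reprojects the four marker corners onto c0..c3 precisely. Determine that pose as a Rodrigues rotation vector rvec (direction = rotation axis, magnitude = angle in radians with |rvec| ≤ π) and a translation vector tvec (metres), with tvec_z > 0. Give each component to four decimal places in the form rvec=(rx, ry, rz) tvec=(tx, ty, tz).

Intrinsics K: fx=615.9, fy=805.1, cx=321.3, cy=237.3
Marker side s = 0.2 m; corners in marker frame (Z=0):
  M0 = (-0.1000, +0.1000, 0)
  M1 = (+0.1000, +0.1000, 0)
  M2 = (+0.1000, -0.1000, 0)
  M3 = (-0.1000, -0.1000, 0)
Detected image corners:
  c0 = (76.032065, 403.529903) px
  c1 = (169.831978, 413.297118) px
  c2 = (162.801590, 282.667595) px
  c3 = (65.740062, 276.797711) px
Planar DLT: solve 8×8 A·h = b for H (H[2,2]=1):
  H  [+457.70406 +65.45783 +117.90543]
  H  [-16.71199 +707.12531 +345.20400]
  H  [-0.16271 +0.18566 +1.00000]
B = K⁻¹H; ‖b₁‖=0.844305, ‖b₂‖=0.844305; λ = 2/(‖b₁‖+‖b₂‖) = 1.184406, sign → tz>0 ⇒ λ=+1.184406
r₁ = λ·B[:,0] = (+0.98072,+0.03222,-0.19272); r₂ = λ·B[:,1] = (+0.01117,+0.97546,+0.21989)
r₃ = r₁×r₂ = (+0.19508,-0.21781,+0.95630); SVD([r₁ r₂ r₃]) → R = UVᵀ:
  R  [+0.98072 +0.01117 +0.19508]
  R  [+0.03222 +0.97546 -0.21781]
  R  [-0.19272 +0.21989 +0.95630]
t = (-0.39114, +0.15874, +1.18441) m
tr R = 2.912483; θ = arccos((tr R − 1)/2) = 0.296922 rad = 17.012°
axis k = ((R−Rᵀ)₃₂, (R−Rᵀ)₁₃, (R−Rᵀ)₂₁) / (2 sinθ) = (+0.748004, +0.662719, +0.035977)
rvec = θ·k = (+0.222099, +0.196776, +0.010682)

rvec=(0.2221, 0.1968, 0.0107) tvec=(-0.3911, 0.1587, 1.1844)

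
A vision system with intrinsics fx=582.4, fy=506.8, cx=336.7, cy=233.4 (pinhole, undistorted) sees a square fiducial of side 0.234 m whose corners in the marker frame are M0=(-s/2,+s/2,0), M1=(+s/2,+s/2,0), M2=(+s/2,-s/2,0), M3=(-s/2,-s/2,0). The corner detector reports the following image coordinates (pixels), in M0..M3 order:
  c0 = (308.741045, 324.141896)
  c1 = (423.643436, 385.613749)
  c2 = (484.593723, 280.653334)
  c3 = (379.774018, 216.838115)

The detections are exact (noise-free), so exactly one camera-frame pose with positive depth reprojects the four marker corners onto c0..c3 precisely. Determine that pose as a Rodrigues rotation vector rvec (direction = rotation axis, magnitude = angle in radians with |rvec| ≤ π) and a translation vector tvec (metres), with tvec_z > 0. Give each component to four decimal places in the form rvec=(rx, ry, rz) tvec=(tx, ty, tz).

Intrinsics K: fx=582.4, fy=506.8, cx=336.7, cy=233.4
Marker side s = 0.234 m; corners in marker frame (Z=0):
  M0 = (-0.1170, +0.1170, 0)
  M1 = (+0.1170, +0.1170, 0)
  M2 = (+0.1170, -0.1170, 0)
  M3 = (-0.1170, -0.1170, 0)
Detected image corners:
  c0 = (308.741045, 324.141896) px
  c1 = (423.643436, 385.613749) px
  c2 = (484.593723, 280.653334) px
  c3 = (379.774018, 216.838115) px
Planar DLT: solve 8×8 A·h = b for H (H[2,2]=1):
  H  [+564.89748 -380.29027 +401.69040]
  H  [+340.45753 +378.65456 +301.15542]
  H  [+0.24056 -0.24771 +1.00000]
B = K⁻¹H; ‖b₁‖=1.030984, ‖b₂‖=1.030984; λ = 2/(‖b₁‖+‖b₂‖) = 0.969947, sign → tz>0 ⇒ λ=+0.969947
r₁ = λ·B[:,0] = (+0.80590,+0.54413,+0.23333); r₂ = λ·B[:,1] = (-0.49445,+0.83534,-0.24026)
r₃ = r₁×r₂ = (-0.32565,+0.07826,+0.94225); SVD([r₁ r₂ r₃]) → R = UVᵀ:
  R  [+0.80590 -0.49445 -0.32565]
  R  [+0.54413 +0.83534 +0.07826]
  R  [+0.23333 -0.24026 +0.94225]
t = (+0.10824, +0.12967, +0.96995) m
tr R = 2.583491; θ = arccos((tr R − 1)/2) = 0.657135 rad = 37.651°
axis k = ((R−Rᵀ)₃₂, (R−Rᵀ)₁₃, (R−Rᵀ)₂₁) / (2 sinθ) = (-0.260716, -0.457543, +0.850107)
rvec = θ·k = (-0.171326, -0.300668, +0.558635)

rvec=(-0.1713, -0.3007, 0.5586) tvec=(0.1082, 0.1297, 0.9699)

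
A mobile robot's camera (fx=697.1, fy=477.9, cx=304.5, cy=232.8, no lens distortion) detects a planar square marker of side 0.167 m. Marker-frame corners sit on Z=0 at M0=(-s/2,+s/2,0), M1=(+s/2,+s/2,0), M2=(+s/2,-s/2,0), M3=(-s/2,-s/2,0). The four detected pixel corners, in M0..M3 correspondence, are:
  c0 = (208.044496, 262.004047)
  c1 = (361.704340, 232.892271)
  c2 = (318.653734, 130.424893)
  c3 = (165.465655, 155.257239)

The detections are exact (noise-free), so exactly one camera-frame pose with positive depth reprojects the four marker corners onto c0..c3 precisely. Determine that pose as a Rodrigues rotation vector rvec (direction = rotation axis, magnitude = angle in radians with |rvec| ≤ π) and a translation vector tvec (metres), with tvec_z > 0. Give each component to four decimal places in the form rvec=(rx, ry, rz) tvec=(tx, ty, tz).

Intrinsics K: fx=697.1, fy=477.9, cx=304.5, cy=232.8
Marker side s = 0.167 m; corners in marker frame (Z=0):
  M0 = (-0.0835, +0.0835, 0)
  M1 = (+0.0835, +0.0835, 0)
  M2 = (+0.0835, -0.0835, 0)
  M3 = (-0.0835, -0.0835, 0)
Detected image corners:
  c0 = (208.044496, 262.004047) px
  c1 = (361.704340, 232.892271) px
  c2 = (318.653734, 130.424893) px
  c3 = (165.465655, 155.257239) px
Planar DLT: solve 8×8 A·h = b for H (H[2,2]=1):
  H  [+977.73856 +235.07462 +264.75779]
  H  [-117.69174 +610.35326 +194.53873]
  H  [+0.22410 -0.08095 +1.00000]
B = K⁻¹H; ‖b₁‖=1.370684, ‖b₂‖=1.370684; λ = 2/(‖b₁‖+‖b₂‖) = 0.729563, sign → tz>0 ⇒ λ=+0.729563
r₁ = λ·B[:,0] = (+0.95186,-0.25931,+0.16349); r₂ = λ·B[:,1] = (+0.27182,+0.96053,-0.05906)
r₃ = r₁×r₂ = (-0.14173,+0.10065,+0.98478); SVD([r₁ r₂ r₃]) → R = UVᵀ:
  R  [+0.95186 +0.27182 -0.14173]
  R  [-0.25931 +0.96053 +0.10065]
  R  [+0.16349 -0.05906 +0.98478]
t = (-0.04159, -0.05841, +0.72956) m
tr R = 2.897166; θ = arccos((tr R − 1)/2) = 0.322068 rad = 18.453°
axis k = ((R−Rᵀ)₃₂, (R−Rᵀ)₁₃, (R−Rᵀ)₂₁) / (2 sinθ) = (-0.252286, -0.482131, -0.838989)
rvec = θ·k = (-0.081253, -0.155279, -0.270212)

rvec=(-0.0813, -0.1553, -0.2702) tvec=(-0.0416, -0.0584, 0.7296)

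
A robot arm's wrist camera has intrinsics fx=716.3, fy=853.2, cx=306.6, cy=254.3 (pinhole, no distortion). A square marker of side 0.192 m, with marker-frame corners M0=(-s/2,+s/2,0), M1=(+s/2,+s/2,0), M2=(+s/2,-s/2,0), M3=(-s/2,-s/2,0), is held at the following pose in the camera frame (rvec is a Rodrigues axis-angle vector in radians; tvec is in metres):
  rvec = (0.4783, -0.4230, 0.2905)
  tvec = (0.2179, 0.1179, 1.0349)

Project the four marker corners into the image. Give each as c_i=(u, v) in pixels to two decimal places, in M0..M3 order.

Intrinsics K: fx=716.3, fy=853.2, cx=306.6, cy=254.3
Marker side s = 0.192 m; corners in marker frame (Z=0):
  M0 = (-0.0960, +0.0960, 0)
  M1 = (+0.0960, +0.0960, 0)
  M2 = (+0.0960, -0.0960, 0)
  M3 = (-0.0960, -0.0960, 0)
rvec = (0.4783, -0.4230, 0.2905), |rvec| = θ = 0.70149 rad = 40.192°
Rodrigues: sinθ=0.64536, 1−cosθ=0.23612; R = I + sinθ·[k]× + (1−cosθ)·[k]×²:
    [+0.87365 -0.36433 -0.32248]
    [+0.17017 +0.84974 -0.49899]
    [+0.45582 +0.38106 +0.80437]
t = (0.2179, 0.1179, 1.0349) m
M0: Pc = R·M0+t = (+0.09905, +0.18314, +1.02772); u = 716.3·(+0.09905)/1.02772 + 306.6 = 375.6380, v = 853.2·(+0.18314)/1.02772 + 254.3 = 406.3383
M1: Pc = R·M1+t = (+0.26679, +0.21581, +1.11524); u = 716.3·(+0.26679)/1.11524 + 306.6 = 477.9575, v = 853.2·(+0.21581)/1.11524 + 254.3 = 419.4036
M2: Pc = R·M2+t = (+0.33675, +0.05266, +1.04208); u = 716.3·(+0.33675)/1.04208 + 306.6 = 538.0720, v = 853.2·(+0.05266)/1.04208 + 254.3 = 297.4171
M3: Pc = R·M3+t = (+0.16901, +0.01999, +0.95456); u = 716.3·(+0.16901)/0.95456 + 306.6 = 433.4215, v = 853.2·(+0.01999)/0.95456 + 254.3 = 272.1661

c0=(375.64, 406.34) c1=(477.96, 419.40) c2=(538.07, 297.42) c3=(433.42, 272.17)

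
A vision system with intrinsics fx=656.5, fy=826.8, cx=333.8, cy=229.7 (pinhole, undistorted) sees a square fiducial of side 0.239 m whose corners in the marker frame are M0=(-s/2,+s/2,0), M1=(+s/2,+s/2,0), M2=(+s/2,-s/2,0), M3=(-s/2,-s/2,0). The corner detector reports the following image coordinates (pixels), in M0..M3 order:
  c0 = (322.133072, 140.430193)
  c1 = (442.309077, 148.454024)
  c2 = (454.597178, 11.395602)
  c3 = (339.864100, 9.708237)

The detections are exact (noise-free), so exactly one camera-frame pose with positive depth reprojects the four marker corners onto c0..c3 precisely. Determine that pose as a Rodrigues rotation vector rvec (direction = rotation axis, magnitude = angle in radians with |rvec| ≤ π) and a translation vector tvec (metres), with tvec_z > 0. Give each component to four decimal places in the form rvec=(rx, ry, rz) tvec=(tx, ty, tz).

Intrinsics K: fx=656.5, fy=826.8, cx=333.8, cy=229.7
Marker side s = 0.239 m; corners in marker frame (Z=0):
  M0 = (-0.1195, +0.1195, 0)
  M1 = (+0.1195, +0.1195, 0)
  M2 = (+0.1195, -0.1195, 0)
  M3 = (-0.1195, -0.1195, 0)
Detected image corners:
  c0 = (322.133072, 140.430193) px
  c1 = (442.309077, 148.454024) px
  c2 = (454.597178, 11.395602) px
  c3 = (339.864100, 9.708237) px
Planar DLT: solve 8×8 A·h = b for H (H[2,2]=1):
  H  [+417.05649 -148.09355 +388.58740]
  H  [+5.23823 +542.99996 +75.69637]
  H  [-0.19010 -0.21819 +1.00000]
B = K⁻¹H; ‖b₁‖=0.758526, ‖b₂‖=0.758526; λ = 2/(‖b₁‖+‖b₂‖) = 1.318346, sign → tz>0 ⇒ λ=+1.318346
r₁ = λ·B[:,0] = (+0.96494,+0.07798,-0.25062); r₂ = λ·B[:,1] = (-0.15114,+0.94574,-0.28765)
r₃ = r₁×r₂ = (+0.21459,+0.31544,+0.92436); SVD([r₁ r₂ r₃]) → R = UVᵀ:
  R  [+0.96494 -0.15114 +0.21459]
  R  [+0.07798 +0.94574 +0.31544]
  R  [-0.25062 -0.28765 +0.92436]
t = (+0.11002, -0.24556, +1.31835) m
tr R = 2.835039; θ = arccos((tr R − 1)/2) = 0.408999 rad = 23.434°
axis k = ((R−Rᵀ)₃₂, (R−Rᵀ)₁₃, (R−Rᵀ)₂₁) / (2 sinθ) = (-0.758236, +0.584893, +0.288060)
rvec = θ·k = (-0.310118, +0.239221, +0.117816)

rvec=(-0.3101, 0.2392, 0.1178) tvec=(0.1100, -0.2456, 1.3183)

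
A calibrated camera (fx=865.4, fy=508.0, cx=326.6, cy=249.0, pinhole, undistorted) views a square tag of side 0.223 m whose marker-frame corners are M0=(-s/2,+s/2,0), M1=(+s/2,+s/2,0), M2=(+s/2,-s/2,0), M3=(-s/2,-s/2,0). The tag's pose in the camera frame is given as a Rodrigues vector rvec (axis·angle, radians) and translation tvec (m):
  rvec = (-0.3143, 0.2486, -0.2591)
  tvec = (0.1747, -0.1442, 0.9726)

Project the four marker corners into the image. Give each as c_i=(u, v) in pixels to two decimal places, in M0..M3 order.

c0=(411.36, 243.86) c1=(613.46, 207.91) c2=(550.58, 105.64) c3=(365.78, 143.40)

Intrinsics K: fx=865.4, fy=508.0, cx=326.6, cy=249.0
Marker side s = 0.223 m; corners in marker frame (Z=0):
  M0 = (-0.1115, +0.1115, 0)
  M1 = (+0.1115, +0.1115, 0)
  M2 = (+0.1115, -0.1115, 0)
  M3 = (-0.1115, -0.1115, 0)
rvec = (-0.3143, 0.2486, -0.2591), |rvec| = θ = 0.47720 rad = 27.342°
Rodrigues: sinθ=0.45929, 1−cosθ=0.11172; R = I + sinθ·[k]× + (1−cosθ)·[k]×²:
    [+0.93675 +0.21105 +0.27922]
    [-0.28771 +0.91860 +0.27091]
    [-0.19932 -0.33411 +0.92122]
t = (0.1747, -0.1442, 0.9726) m
M0: Pc = R·M0+t = (+0.09378, -0.00970, +0.95757); u = 865.4·(+0.09378)/0.95757 + 326.6 = 411.3571, v = 508.0·(-0.00970)/0.95757 + 249.0 = 243.8561
M1: Pc = R·M1+t = (+0.30268, -0.07386, +0.91312); u = 865.4·(+0.30268)/0.91312 + 326.6 = 613.4599, v = 508.0·(-0.07386)/0.91312 + 249.0 = 207.9119
M2: Pc = R·M2+t = (+0.25562, -0.27870, +0.98763); u = 865.4·(+0.25562)/0.98763 + 326.6 = 550.5807, v = 508.0·(-0.27870)/0.98763 + 249.0 = 105.6449
M3: Pc = R·M3+t = (+0.04672, -0.21454, +1.03208); u = 865.4·(+0.04672)/1.03208 + 326.6 = 365.7758, v = 508.0·(-0.21454)/1.03208 + 249.0 = 143.3987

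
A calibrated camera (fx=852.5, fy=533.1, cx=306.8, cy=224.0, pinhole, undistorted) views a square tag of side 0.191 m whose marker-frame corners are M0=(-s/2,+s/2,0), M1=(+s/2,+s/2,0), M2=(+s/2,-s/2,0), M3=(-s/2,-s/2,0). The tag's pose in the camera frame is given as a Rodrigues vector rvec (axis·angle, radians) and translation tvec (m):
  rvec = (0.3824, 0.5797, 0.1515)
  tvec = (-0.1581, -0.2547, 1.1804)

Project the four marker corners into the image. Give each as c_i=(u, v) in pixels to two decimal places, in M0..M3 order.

Intrinsics K: fx=852.5, fy=533.1, cx=306.8, cy=224.0
Marker side s = 0.191 m; corners in marker frame (Z=0):
  M0 = (-0.0955, +0.0955, 0)
  M1 = (+0.0955, +0.0955, 0)
  M2 = (+0.0955, -0.0955, 0)
  M3 = (-0.0955, -0.0955, 0)
rvec = (0.3824, 0.5797, 0.1515), |rvec| = θ = 0.71080 rad = 40.726°
Rodrigues: sinθ=0.65244, 1−cosθ=0.24216; R = I + sinθ·[k]× + (1−cosθ)·[k]×²:
    [+0.82793 -0.03281 +0.55987]
    [+0.24531 +0.91891 -0.30891]
    [-0.50434 +0.39310 +0.76884]
t = (-0.1581, -0.2547, 1.1804) m
M0: Pc = R·M0+t = (-0.24030, -0.19037, +1.26610); u = 852.5·(-0.24030)/1.26610 + 306.8 = 144.9995, v = 533.1·(-0.19037)/1.26610 + 224.0 = 143.8432
M1: Pc = R·M1+t = (-0.08217, -0.14352, +1.16978); u = 852.5·(-0.08217)/1.16978 + 306.8 = 246.9196, v = 533.1·(-0.14352)/1.16978 + 224.0 = 158.5954
M2: Pc = R·M2+t = (-0.07590, -0.31903, +1.09470); u = 852.5·(-0.07590)/1.09470 + 306.8 = 247.6930, v = 533.1·(-0.31903)/1.09470 + 224.0 = 68.6378
M3: Pc = R·M3+t = (-0.23403, -0.36588, +1.19102); u = 852.5·(-0.23403)/1.19102 + 306.8 = 139.2854, v = 533.1·(-0.36588)/1.19102 + 224.0 = 60.2313

c0=(145.00, 143.84) c1=(246.92, 158.60) c2=(247.69, 68.64) c3=(139.29, 60.23)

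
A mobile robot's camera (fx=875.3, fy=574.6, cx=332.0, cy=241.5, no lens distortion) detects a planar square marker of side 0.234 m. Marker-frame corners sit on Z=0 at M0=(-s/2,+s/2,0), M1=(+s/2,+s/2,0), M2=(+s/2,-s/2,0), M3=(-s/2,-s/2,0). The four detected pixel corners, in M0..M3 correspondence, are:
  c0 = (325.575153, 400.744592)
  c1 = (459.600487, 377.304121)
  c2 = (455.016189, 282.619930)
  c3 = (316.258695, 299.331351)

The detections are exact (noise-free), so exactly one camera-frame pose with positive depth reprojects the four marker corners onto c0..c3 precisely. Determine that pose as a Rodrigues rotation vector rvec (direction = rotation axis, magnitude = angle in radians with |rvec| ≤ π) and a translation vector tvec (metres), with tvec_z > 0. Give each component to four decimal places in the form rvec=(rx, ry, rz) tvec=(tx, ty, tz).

rvec=(0.1586, -0.4436, -0.0932) tvec=(0.0894, 0.2254, 1.3096)

Intrinsics K: fx=875.3, fy=574.6, cx=332.0, cy=241.5
Marker side s = 0.234 m; corners in marker frame (Z=0):
  M0 = (-0.1170, +0.1170, 0)
  M1 = (+0.1170, +0.1170, 0)
  M2 = (+0.1170, -0.1170, 0)
  M3 = (-0.1170, -0.1170, 0)
Detected image corners:
  c0 = (325.575153, 400.744592) px
  c1 = (459.600487, 377.304121) px
  c2 = (455.016189, 282.619930) px
  c3 = (316.258695, 299.331351) px
Planar DLT: solve 8×8 A·h = b for H (H[2,2]=1):
  H  [+707.34840 +80.66640 +391.72197]
  H  [+22.88751 +463.33529 +340.38065]
  H  [+0.32031 +0.13195 +1.00000]
B = K⁻¹H; ‖b₁‖=0.763571, ‖b₂‖=0.763571; λ = 2/(‖b₁‖+‖b₂‖) = 1.309635, sign → tz>0 ⇒ λ=+1.309635
r₁ = λ·B[:,0] = (+0.89923,-0.12414,+0.41948); r₂ = λ·B[:,1] = (+0.05515,+0.98341,+0.17280)
r₃ = r₁×r₂ = (-0.43398,-0.13226,+0.89116); SVD([r₁ r₂ r₃]) → R = UVᵀ:
  R  [+0.89923 +0.05515 -0.43398]
  R  [-0.12414 +0.98341 -0.13226]
  R  [+0.41948 +0.17280 +0.89116]
t = (+0.08936, +0.22537, +1.30964) m
tr R = 2.773808; θ = arccos((tr R − 1)/2) = 0.480197 rad = 27.513°
axis k = ((R−Rᵀ)₃₂, (R−Rᵀ)₁₃, (R−Rᵀ)₂₁) / (2 sinθ) = (+0.330187, -0.923753, -0.194056)
rvec = θ·k = (+0.158555, -0.443583, -0.093185)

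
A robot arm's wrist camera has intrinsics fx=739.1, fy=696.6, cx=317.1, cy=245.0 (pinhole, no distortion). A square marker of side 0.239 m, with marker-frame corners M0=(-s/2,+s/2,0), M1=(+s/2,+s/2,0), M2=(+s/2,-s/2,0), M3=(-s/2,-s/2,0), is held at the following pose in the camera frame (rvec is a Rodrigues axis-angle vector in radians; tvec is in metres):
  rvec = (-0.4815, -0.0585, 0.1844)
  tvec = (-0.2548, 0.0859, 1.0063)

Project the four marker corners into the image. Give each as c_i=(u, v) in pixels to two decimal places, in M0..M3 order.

Intrinsics K: fx=739.1, fy=696.6, cx=317.1, cy=245.0
Marker side s = 0.239 m; corners in marker frame (Z=0):
  M0 = (-0.1195, +0.1195, 0)
  M1 = (+0.1195, +0.1195, 0)
  M2 = (+0.1195, -0.1195, 0)
  M3 = (-0.1195, -0.1195, 0)
rvec = (-0.4815, -0.0585, 0.1844), |rvec| = θ = 0.51891 rad = 29.731°
Rodrigues: sinθ=0.49593, 1−cosθ=0.13164; R = I + sinθ·[k]× + (1−cosθ)·[k]×²:
    [+0.98170 -0.16246 -0.09932]
    [+0.19001 +0.87003 +0.45491]
    [+0.01250 -0.46545 +0.88498]
t = (-0.2548, 0.0859, 1.0063) m
M0: Pc = R·M0+t = (-0.39153, +0.16716, +0.94918); u = 739.1·(-0.39153)/0.94918 + 317.1 = 12.2294, v = 696.6·(+0.16716)/0.94918 + 245.0 = 367.6800
M1: Pc = R·M1+t = (-0.15690, +0.21257, +0.95217); u = 739.1·(-0.15690)/0.95217 + 317.1 = 195.3095, v = 696.6·(+0.21257)/0.95217 + 245.0 = 400.5176
M2: Pc = R·M2+t = (-0.11807, +0.00464, +1.06342); u = 739.1·(-0.11807)/1.06342 + 317.1 = 235.0371, v = 696.6·(+0.00464)/1.06342 + 245.0 = 248.0373
M3: Pc = R·M3+t = (-0.35270, -0.04077, +1.06043); u = 739.1·(-0.35270)/1.06043 + 317.1 = 71.2748, v = 696.6·(-0.04077)/1.06043 + 245.0 = 218.2149

c0=(12.23, 367.68) c1=(195.31, 400.52) c2=(235.04, 248.04) c3=(71.27, 218.21)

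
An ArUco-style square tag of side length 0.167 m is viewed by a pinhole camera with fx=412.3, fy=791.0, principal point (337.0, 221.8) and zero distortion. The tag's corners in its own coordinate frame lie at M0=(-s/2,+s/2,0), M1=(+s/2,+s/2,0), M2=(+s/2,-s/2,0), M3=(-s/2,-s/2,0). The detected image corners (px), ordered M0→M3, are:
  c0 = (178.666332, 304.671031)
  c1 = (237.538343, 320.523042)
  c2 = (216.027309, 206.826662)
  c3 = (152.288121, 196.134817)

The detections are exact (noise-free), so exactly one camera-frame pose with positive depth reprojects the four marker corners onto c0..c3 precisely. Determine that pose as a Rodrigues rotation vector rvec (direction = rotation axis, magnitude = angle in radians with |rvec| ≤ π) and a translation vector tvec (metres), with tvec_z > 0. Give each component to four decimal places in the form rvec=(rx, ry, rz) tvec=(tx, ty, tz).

rvec=(0.6293, 0.3490, -0.0273) tvec=(-0.3195, 0.0447, 0.9333)

Intrinsics K: fx=412.3, fy=791.0, cx=337.0, cy=221.8
Marker side s = 0.167 m; corners in marker frame (Z=0):
  M0 = (-0.0835, +0.0835, 0)
  M1 = (+0.0835, +0.0835, 0)
  M2 = (+0.0835, -0.0835, 0)
  M3 = (-0.0835, -0.0835, 0)
Detected image corners:
  c0 = (178.666332, 304.671031) px
  c1 = (237.538343, 320.523042) px
  c2 = (216.027309, 206.826662) px
  c3 = (152.288121, 196.134817) px
Planar DLT: solve 8×8 A·h = b for H (H[2,2]=1):
  H  [+297.46356 +263.95597 +195.84340]
  H  [-10.02172 +822.37378 +259.68614]
  H  [-0.35125 +0.61259 +1.00000]
B = K⁻¹H; ‖b₁‖=1.071429, ‖b₂‖=1.071429; λ = 2/(‖b₁‖+‖b₂‖) = 0.933333, sign → tz>0 ⇒ λ=+0.933333
r₁ = λ·B[:,0] = (+0.94133,+0.08010,-0.32783); r₂ = λ·B[:,1] = (+0.13019,+0.81003,+0.57175)
r₃ = r₁×r₂ = (+0.31135,-0.58089,+0.75208); SVD([r₁ r₂ r₃]) → R = UVᵀ:
  R  [+0.94133 +0.13019 +0.31135]
  R  [+0.08010 +0.81003 -0.58089]
  R  [-0.32783 +0.57175 +0.75208]
t = (-0.31954, +0.04470, +0.93333) m
tr R = 2.503446; θ = arccos((tr R − 1)/2) = 0.720126 rad = 41.260°
axis k = ((R−Rᵀ)₃₂, (R−Rᵀ)₁₃, (R−Rᵀ)₂₁) / (2 sinθ) = (+0.873904, +0.484613, -0.037978)
rvec = θ·k = (+0.629321, +0.348982, -0.027349)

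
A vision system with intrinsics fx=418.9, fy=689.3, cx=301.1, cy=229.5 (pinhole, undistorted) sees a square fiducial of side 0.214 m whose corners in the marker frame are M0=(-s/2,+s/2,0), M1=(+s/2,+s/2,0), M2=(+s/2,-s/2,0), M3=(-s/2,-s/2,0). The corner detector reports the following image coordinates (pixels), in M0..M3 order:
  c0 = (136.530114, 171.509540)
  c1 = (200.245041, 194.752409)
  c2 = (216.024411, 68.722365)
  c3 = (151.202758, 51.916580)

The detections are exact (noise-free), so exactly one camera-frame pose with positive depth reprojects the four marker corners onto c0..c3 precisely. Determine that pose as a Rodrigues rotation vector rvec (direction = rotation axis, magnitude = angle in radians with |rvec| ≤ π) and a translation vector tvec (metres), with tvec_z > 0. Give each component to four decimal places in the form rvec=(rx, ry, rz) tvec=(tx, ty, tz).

rvec=(-0.0060, 0.2992, 0.2117) tvec=(-0.3549, -0.1847, 1.1801)

Intrinsics K: fx=418.9, fy=689.3, cx=301.1, cy=229.5
Marker side s = 0.214 m; corners in marker frame (Z=0):
  M0 = (-0.1070, +0.1070, 0)
  M1 = (+0.1070, +0.1070, 0)
  M2 = (+0.1070, -0.1070, 0)
  M3 = (-0.1070, -0.1070, 0)
Detected image corners:
  c0 = (136.530114, 171.509540) px
  c1 = (200.245041, 194.752409) px
  c2 = (216.024411, 68.722365) px
  c3 = (151.202758, 51.916580) px
Planar DLT: solve 8×8 A·h = b for H (H[2,2]=1):
  H  [+256.58579 -67.27779 +175.12872]
  H  [+63.36376 +576.11595 +121.60103]
  H  [-0.24845 +0.02161 +1.00000]
B = K⁻¹H; ‖b₁‖=0.847394, ‖b₂‖=0.847394; λ = 2/(‖b₁‖+‖b₂‖) = 1.180089, sign → tz>0 ⇒ λ=+1.180089
r₁ = λ·B[:,0] = (+0.93357,+0.20610,-0.29319); r₂ = λ·B[:,1] = (-0.20786,+0.97783,+0.02550)
r₃ = r₁×r₂ = (+0.29195,+0.03714,+0.95571); SVD([r₁ r₂ r₃]) → R = UVᵀ:
  R  [+0.93357 -0.20786 +0.29195]
  R  [+0.20610 +0.97783 +0.03714]
  R  [-0.29319 +0.02550 +0.95571]
t = (-0.35488, -0.18472, +1.18009) m
tr R = 2.867115; θ = arccos((tr R − 1)/2) = 0.366584 rad = 21.004°
axis k = ((R−Rᵀ)₃₂, (R−Rᵀ)₁₃, (R−Rᵀ)₂₁) / (2 sinθ) = (-0.016234, +0.816259, +0.577458)
rvec = θ·k = (-0.005951, +0.299227, +0.211687)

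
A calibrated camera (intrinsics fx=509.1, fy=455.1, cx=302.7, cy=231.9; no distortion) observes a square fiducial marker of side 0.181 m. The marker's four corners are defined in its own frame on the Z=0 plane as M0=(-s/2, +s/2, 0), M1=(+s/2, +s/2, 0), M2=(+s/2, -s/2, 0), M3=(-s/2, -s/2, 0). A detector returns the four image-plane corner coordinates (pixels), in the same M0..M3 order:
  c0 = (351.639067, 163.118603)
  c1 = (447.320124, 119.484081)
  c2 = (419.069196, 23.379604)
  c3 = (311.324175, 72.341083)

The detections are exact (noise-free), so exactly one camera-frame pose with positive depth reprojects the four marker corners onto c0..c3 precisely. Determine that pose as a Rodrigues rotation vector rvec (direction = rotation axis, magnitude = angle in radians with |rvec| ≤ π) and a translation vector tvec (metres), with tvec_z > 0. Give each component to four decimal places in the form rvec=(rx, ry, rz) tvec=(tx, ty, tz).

Intrinsics K: fx=509.1, fy=455.1, cx=302.7, cy=231.9
Marker side s = 0.181 m; corners in marker frame (Z=0):
  M0 = (-0.0905, +0.0905, 0)
  M1 = (+0.0905, +0.0905, 0)
  M2 = (+0.0905, -0.0905, 0)
  M3 = (-0.0905, -0.0905, 0)
Detected image corners:
  c0 = (351.639067, 163.118603) px
  c1 = (447.320124, 119.484081) px
  c2 = (419.069196, 23.379604) px
  c3 = (311.324175, 72.341083) px
Planar DLT: solve 8×8 A·h = b for H (H[2,2]=1):
  H  [+563.16626 +438.85326 +383.38867]
  H  [-254.13356 +577.97231 +97.32224]
  H  [+0.00833 +0.65249 +1.00000]
B = K⁻¹H; ‖b₁‖=1.236689, ‖b₂‖=1.236689; λ = 2/(‖b₁‖+‖b₂‖) = 0.808611, sign → tz>0 ⇒ λ=+0.808611
r₁ = λ·B[:,0] = (+0.89048,-0.45497,+0.00673); r₂ = λ·B[:,1] = (+0.38333,+0.75808,+0.52761)
r₃ = r₁×r₂ = (-0.24515,-0.46724,+0.84946); SVD([r₁ r₂ r₃]) → R = UVᵀ:
  R  [+0.89048 +0.38333 -0.24515]
  R  [-0.45497 +0.75808 -0.46724]
  R  [+0.00673 +0.52761 +0.84946]
t = (+0.12816, -0.23911, +0.80861) m
tr R = 2.498025; θ = arccos((tr R − 1)/2) = 0.724226 rad = 41.495°
axis k = ((R−Rᵀ)₃₂, (R−Rᵀ)₁₃, (R−Rᵀ)₂₁) / (2 sinθ) = (+0.750767, -0.190084, -0.632628)
rvec = θ·k = (+0.543725, -0.137664, -0.458166)

rvec=(0.5437, -0.1377, -0.4582) tvec=(0.1282, -0.2391, 0.8086)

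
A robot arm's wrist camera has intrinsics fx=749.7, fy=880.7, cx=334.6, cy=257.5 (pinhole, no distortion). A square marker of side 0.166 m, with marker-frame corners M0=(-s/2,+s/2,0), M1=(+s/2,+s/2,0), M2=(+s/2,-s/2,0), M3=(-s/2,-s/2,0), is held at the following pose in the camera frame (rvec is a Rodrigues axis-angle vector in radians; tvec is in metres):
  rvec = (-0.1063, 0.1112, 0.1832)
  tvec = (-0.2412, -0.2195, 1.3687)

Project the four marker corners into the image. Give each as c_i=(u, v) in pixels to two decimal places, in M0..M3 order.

Intrinsics K: fx=749.7, fy=880.7, cx=334.6, cy=257.5
Marker side s = 0.166 m; corners in marker frame (Z=0):
  M0 = (-0.0830, +0.0830, 0)
  M1 = (+0.0830, +0.0830, 0)
  M2 = (+0.0830, -0.0830, 0)
  M3 = (-0.0830, -0.0830, 0)
rvec = (-0.1063, 0.1112, 0.1832), |rvec| = θ = 0.23922 rad = 13.706°
Rodrigues: sinθ=0.23695, 1−cosθ=0.02848; R = I + sinθ·[k]× + (1−cosθ)·[k]×²:
    [+0.97715 -0.18734 +0.10045]
    [+0.17558 +0.97768 +0.11543]
    [-0.11983 -0.09515 +0.98822]
t = (-0.2412, -0.2195, 1.3687) m
M0: Pc = R·M0+t = (-0.33785, -0.15293, +1.37075); u = 749.7·(-0.33785)/1.37075 + 334.6 = 149.8193, v = 880.7·(-0.15293)/1.37075 + 257.5 = 159.2459
M1: Pc = R·M1+t = (-0.17565, -0.12378, +1.35086); u = 749.7·(-0.17565)/1.35086 + 334.6 = 237.1197, v = 880.7·(-0.12378)/1.35086 + 257.5 = 176.8007
M2: Pc = R·M2+t = (-0.14455, -0.28607, +1.36665); u = 749.7·(-0.14455)/1.36665 + 334.6 = 255.3059, v = 880.7·(-0.28607)/1.36665 + 257.5 = 73.1475
M3: Pc = R·M3+t = (-0.30675, -0.31522, +1.38654); u = 749.7·(-0.30675)/1.38654 + 334.6 = 168.7391, v = 880.7·(-0.31522)/1.38654 + 257.5 = 57.2798

c0=(149.82, 159.25) c1=(237.12, 176.80) c2=(255.31, 73.15) c3=(168.74, 57.28)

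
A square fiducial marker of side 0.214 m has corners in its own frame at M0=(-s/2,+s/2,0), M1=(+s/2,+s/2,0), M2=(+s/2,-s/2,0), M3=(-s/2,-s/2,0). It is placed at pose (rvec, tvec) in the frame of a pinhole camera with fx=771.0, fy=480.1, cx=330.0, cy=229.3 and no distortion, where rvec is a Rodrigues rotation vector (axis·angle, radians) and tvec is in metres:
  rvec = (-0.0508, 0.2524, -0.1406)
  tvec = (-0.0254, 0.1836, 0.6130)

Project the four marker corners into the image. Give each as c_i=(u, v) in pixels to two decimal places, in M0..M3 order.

c0=(191.15, 460.94) c1=(451.49, 456.21) c2=(411.80, 279.63) c3=(160.51, 298.59)

Intrinsics K: fx=771.0, fy=480.1, cx=330.0, cy=229.3
Marker side s = 0.214 m; corners in marker frame (Z=0):
  M0 = (-0.1070, +0.1070, 0)
  M1 = (+0.1070, +0.1070, 0)
  M2 = (+0.1070, -0.1070, 0)
  M3 = (-0.1070, -0.1070, 0)
rvec = (-0.0508, 0.2524, -0.1406), |rvec| = θ = 0.29335 rad = 16.808°
Rodrigues: sinθ=0.28916, 1−cosθ=0.04272; R = I + sinθ·[k]× + (1−cosθ)·[k]×²:
    [+0.95856 +0.13223 +0.25234]
    [-0.14496 +0.98891 +0.03246]
    [-0.24525 -0.06769 +0.96709]
t = (-0.0254, 0.1836, 0.6130) m
M0: Pc = R·M0+t = (-0.11382, +0.30492, +0.63200); u = 771.0·(-0.11382)/0.63200 + 330.0 = 191.1492, v = 480.1·(+0.30492)/0.63200 + 229.3 = 460.9360
M1: Pc = R·M1+t = (+0.09131, +0.27390, +0.57952); u = 771.0·(+0.09131)/0.57952 + 330.0 = 451.4866, v = 480.1·(+0.27390)/0.57952 + 229.3 = 456.2148
M2: Pc = R·M2+t = (+0.06302, +0.06228, +0.59400); u = 771.0·(+0.06302)/0.59400 + 330.0 = 411.7956, v = 480.1·(+0.06228)/0.59400 + 229.3 = 279.6350
M3: Pc = R·M3+t = (-0.14211, +0.09330, +0.64648); u = 771.0·(-0.14211)/0.64648 + 330.0 = 160.5139, v = 480.1·(+0.09330)/0.64648 + 229.3 = 298.5857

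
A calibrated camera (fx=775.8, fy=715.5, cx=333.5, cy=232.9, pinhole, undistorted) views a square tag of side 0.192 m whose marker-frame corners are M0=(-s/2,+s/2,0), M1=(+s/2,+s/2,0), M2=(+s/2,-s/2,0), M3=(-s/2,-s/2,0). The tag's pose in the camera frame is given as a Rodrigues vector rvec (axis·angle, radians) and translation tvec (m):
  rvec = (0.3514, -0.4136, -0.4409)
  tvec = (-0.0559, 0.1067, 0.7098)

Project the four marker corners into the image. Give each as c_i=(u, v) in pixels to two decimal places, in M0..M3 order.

c0=(222.71, 465.20) c1=(388.82, 363.75) c2=(323.52, 212.13) c3=(130.97, 312.16)

Intrinsics K: fx=775.8, fy=715.5, cx=333.5, cy=232.9
Marker side s = 0.192 m; corners in marker frame (Z=0):
  M0 = (-0.0960, +0.0960, 0)
  M1 = (+0.0960, +0.0960, 0)
  M2 = (+0.0960, -0.0960, 0)
  M3 = (-0.0960, -0.0960, 0)
rvec = (0.3514, -0.4136, -0.4409), |rvec| = θ = 0.69924 rad = 40.064°
Rodrigues: sinθ=0.64364, 1−cosθ=0.23467; R = I + sinθ·[k]× + (1−cosθ)·[k]×²:
    [+0.82460 +0.33608 -0.45507]
    [-0.47560 +0.84743 -0.23593]
    [+0.30635 +0.41098 +0.85863]
t = (-0.0559, 0.1067, 0.7098) m
M0: Pc = R·M0+t = (-0.10280, +0.23371, +0.71984); u = 775.8·(-0.10280)/0.71984 + 333.5 = 222.7120, v = 715.5·(+0.23371)/0.71984 + 232.9 = 465.2003
M1: Pc = R·M1+t = (+0.05553, +0.14240, +0.77866); u = 775.8·(+0.05553)/0.77866 + 333.5 = 388.8210, v = 715.5·(+0.14240)/0.77866 + 232.9 = 363.7456
M2: Pc = R·M2+t = (-0.00900, -0.02031, +0.69976); u = 775.8·(-0.00900)/0.69976 + 333.5 = 323.5189, v = 715.5·(-0.02031)/0.69976 + 232.9 = 212.1322
M3: Pc = R·M3+t = (-0.16733, +0.07100, +0.64094); u = 775.8·(-0.16733)/0.64094 + 333.5 = 130.9668, v = 715.5·(+0.07100)/0.64094 + 232.9 = 312.1638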